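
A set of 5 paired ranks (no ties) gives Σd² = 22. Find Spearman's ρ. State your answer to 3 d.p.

ρ = 1 − 6Σd² / [n(n²−1)] = 1 − 6×22 / (5×24)
  = 1 − 132/120 = 1 − 1.1000 ≈ -0.100

-0.100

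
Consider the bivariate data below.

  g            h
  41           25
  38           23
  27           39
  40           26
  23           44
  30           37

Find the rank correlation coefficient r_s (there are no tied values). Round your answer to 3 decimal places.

-0.829

Rank g: 6, 4, 2, 5, 1, 3
Rank h: 2, 1, 5, 3, 6, 4
d = rank(g) − rank(h): 4, 3, -3, 2, -5, -1; Σd² = 64
ρ = 1 − 6Σd² / [n(n²−1)] = 1 − 6×64 / (6×35) = 1 − 384/210 ≈ -0.829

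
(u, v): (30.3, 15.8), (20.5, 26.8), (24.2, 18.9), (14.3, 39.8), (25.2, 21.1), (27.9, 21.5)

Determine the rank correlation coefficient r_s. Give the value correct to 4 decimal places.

Rank u: 6, 2, 3, 1, 4, 5
Rank v: 1, 5, 2, 6, 3, 4
d = rank(u) − rank(v): 5, -3, 1, -5, 1, 1; Σd² = 62
ρ = 1 − 6Σd² / [n(n²−1)] = 1 − 6×62 / (6×35) = 1 − 372/210 ≈ -0.7714

-0.7714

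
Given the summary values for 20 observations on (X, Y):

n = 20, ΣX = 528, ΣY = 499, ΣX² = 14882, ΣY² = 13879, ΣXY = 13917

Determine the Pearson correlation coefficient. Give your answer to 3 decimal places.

r = (nΣXY − ΣXΣY) / √[(nΣX² − (ΣX)²)(nΣY² − (ΣY)²)]
Numerator: 20×13917 − 528×499 = 14868
Denominator: √[(297640 − 278784)(277580 − 249001)] = √[18856 × 28579] = 23213.9101
r = 14868 / 23213.9101 ≈ 0.640

0.640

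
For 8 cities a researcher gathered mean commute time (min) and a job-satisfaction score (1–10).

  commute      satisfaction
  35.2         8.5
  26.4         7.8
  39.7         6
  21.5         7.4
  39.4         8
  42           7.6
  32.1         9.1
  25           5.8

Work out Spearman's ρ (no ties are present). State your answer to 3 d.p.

0.167

Rank commute: 5, 3, 7, 1, 6, 8, 4, 2
Rank satisfaction: 7, 5, 2, 3, 6, 4, 8, 1
d = rank(commute) − rank(satisfaction): -2, -2, 5, -2, 0, 4, -4, 1; Σd² = 70
ρ = 1 − 6Σd² / [n(n²−1)] = 1 − 6×70 / (8×63) = 1 − 420/504 ≈ 0.167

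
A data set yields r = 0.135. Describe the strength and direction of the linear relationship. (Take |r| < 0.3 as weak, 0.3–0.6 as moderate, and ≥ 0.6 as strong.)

r = 0.135 > 0 so the relationship is positive.
|r| = 0.135, which falls in the weak range.

weak positive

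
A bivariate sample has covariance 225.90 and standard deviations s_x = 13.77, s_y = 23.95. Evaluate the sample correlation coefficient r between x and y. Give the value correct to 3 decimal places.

r = Cov(x,y) / (s_x · s_y) = 225.90 / (13.77 × 23.95)
  = 225.90 / 329.7915 ≈ 0.685

0.685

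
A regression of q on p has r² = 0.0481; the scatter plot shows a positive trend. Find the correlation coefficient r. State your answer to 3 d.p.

|r| = √0.0481 = 0.219
The association is positive, so r = 0.219.

0.219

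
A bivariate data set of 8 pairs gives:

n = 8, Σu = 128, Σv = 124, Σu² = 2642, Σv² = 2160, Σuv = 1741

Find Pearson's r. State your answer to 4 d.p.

-0.6463

r = (nΣuv − ΣuΣv) / √[(nΣu² − (Σu)²)(nΣv² − (Σv)²)]
Numerator: 8×1741 − 128×124 = -1944
Denominator: √[(21136 − 16384)(17280 − 15376)] = √[4752 × 1904] = 3007.9574
r = -1944 / 3007.9574 ≈ -0.6463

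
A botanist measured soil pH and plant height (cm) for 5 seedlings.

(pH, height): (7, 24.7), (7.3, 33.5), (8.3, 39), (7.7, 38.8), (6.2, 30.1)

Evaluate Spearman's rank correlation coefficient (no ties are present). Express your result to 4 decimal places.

0.9000

Rank pH: 2, 3, 5, 4, 1
Rank height: 1, 3, 5, 4, 2
d = rank(pH) − rank(height): 1, 0, 0, 0, -1; Σd² = 2
ρ = 1 − 6Σd² / [n(n²−1)] = 1 − 6×2 / (5×24) = 1 − 12/120 ≈ 0.9000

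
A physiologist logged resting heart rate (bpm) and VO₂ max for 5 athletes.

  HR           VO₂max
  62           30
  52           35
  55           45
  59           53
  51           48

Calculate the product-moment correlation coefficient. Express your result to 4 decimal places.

-0.2482

n = 5, Σx = 279, Σy = 211, Σx² = 15655, Σy² = 9263, Σxy = 11730
nΣxy − ΣxΣy = 58650 − 58869 = -219
nΣx² − (Σx)² = 78275 − 77841 = 434; nΣy² − (Σy)² = 46315 − 44521 = 1794
r = -219 / √(434 × 1794) = -219 / 882.3809 ≈ -0.2482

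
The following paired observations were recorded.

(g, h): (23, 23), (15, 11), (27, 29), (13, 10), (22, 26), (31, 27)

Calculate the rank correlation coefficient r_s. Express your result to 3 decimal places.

0.886

Rank g: 4, 2, 5, 1, 3, 6
Rank h: 3, 2, 6, 1, 4, 5
d = rank(g) − rank(h): 1, 0, -1, 0, -1, 1; Σd² = 4
ρ = 1 − 6Σd² / [n(n²−1)] = 1 − 6×4 / (6×35) = 1 − 24/210 ≈ 0.886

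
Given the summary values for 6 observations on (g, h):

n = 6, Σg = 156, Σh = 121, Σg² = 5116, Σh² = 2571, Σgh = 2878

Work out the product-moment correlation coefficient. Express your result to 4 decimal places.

-0.7197

r = (nΣgh − ΣgΣh) / √[(nΣg² − (Σg)²)(nΣh² − (Σh)²)]
Numerator: 6×2878 − 156×121 = -1608
Denominator: √[(30696 − 24336)(15426 − 14641)] = √[6360 × 785] = 2234.4127
r = -1608 / 2234.4127 ≈ -0.7197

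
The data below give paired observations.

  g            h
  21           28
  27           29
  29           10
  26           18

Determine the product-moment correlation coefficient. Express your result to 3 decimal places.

-0.651

n = 4, Σg = 103, Σh = 85, Σg² = 2687, Σh² = 2049, Σgh = 2129
nΣgh − ΣgΣh = 8516 − 8755 = -239
nΣg² − (Σg)² = 10748 − 10609 = 139; nΣh² − (Σh)² = 8196 − 7225 = 971
r = -239 / √(139 × 971) = -239 / 367.3813 ≈ -0.651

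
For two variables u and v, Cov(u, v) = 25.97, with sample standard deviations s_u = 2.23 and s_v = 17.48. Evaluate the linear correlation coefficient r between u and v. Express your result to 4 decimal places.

0.6662

r = Cov(u,v) / (s_u · s_v) = 25.97 / (2.23 × 17.48)
  = 25.97 / 38.9804 ≈ 0.6662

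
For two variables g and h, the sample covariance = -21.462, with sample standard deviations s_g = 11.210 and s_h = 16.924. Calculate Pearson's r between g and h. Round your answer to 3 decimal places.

-0.113

r = Cov(g,h) / (s_g · s_h) = -21.462 / (11.210 × 16.924)
  = -21.462 / 189.7180 ≈ -0.113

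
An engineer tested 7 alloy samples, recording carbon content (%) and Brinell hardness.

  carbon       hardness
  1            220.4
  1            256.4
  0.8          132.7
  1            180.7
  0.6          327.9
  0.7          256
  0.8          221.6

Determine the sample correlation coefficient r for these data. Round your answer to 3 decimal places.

n = 7, Σx = 5.9, Σy = 1595.7, Σx² = 5.13, Σy² = 386739.87, Σxy = 1316.88
nΣxy − ΣxΣy = 9218.16 − 9414.63 = -196.47
nΣx² − (Σx)² = 35.91 − 34.81 = 1.1; nΣy² − (Σy)² = 2707179.09 − 2546258.49 = 160920.6
r = -196.47 / √(1.1 × 160920.6) = -196.47 / 420.7287 ≈ -0.467

-0.467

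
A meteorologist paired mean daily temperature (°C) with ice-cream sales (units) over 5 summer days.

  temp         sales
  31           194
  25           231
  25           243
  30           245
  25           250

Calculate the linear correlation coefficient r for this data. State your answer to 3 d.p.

-0.616

n = 5, Σx = 136, Σy = 1163, Σx² = 3736, Σy² = 272571, Σxy = 31464
nΣxy − ΣxΣy = 157320 − 158168 = -848
nΣx² − (Σx)² = 18680 − 18496 = 184; nΣy² − (Σy)² = 1362855 − 1352569 = 10286
r = -848 / √(184 × 10286) = -848 / 1375.7267 ≈ -0.616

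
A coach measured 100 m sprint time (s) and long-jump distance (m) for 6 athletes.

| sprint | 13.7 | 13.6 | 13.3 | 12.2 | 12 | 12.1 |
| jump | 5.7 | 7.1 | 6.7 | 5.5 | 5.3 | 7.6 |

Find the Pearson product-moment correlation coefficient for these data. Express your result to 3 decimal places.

n = 6, Σx = 76.9, Σy = 37.9, Σx² = 988.79, Σy² = 243.89, Σxy = 486.42
nΣxy − ΣxΣy = 2918.52 − 2914.51 = 4.01
nΣx² − (Σx)² = 5932.74 − 5913.61 = 19.13; nΣy² − (Σy)² = 1463.34 − 1436.41 = 26.93
r = 4.01 / √(19.13 × 26.93) = 4.01 / 22.6974 ≈ 0.177

0.177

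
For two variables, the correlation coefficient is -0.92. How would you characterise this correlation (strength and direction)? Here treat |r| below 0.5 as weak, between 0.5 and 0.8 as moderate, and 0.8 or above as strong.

strong negative

r = -0.92 < 0 so the relationship is negative.
|r| = 0.92, which falls in the strong range.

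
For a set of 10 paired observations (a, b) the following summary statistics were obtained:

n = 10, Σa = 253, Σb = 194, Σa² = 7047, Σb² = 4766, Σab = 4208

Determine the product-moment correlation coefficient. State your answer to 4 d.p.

-0.8701

r = (nΣab − ΣaΣb) / √[(nΣa² − (Σa)²)(nΣb² − (Σb)²)]
Numerator: 10×4208 − 253×194 = -7002
Denominator: √[(70470 − 64009)(47660 − 37636)] = √[6461 × 10024] = 8047.6744
r = -7002 / 8047.6744 ≈ -0.8701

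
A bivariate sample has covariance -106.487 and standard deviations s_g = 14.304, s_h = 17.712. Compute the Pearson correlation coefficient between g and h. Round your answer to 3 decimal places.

-0.420

r = Cov(g,h) / (s_g · s_h) = -106.487 / (14.304 × 17.712)
  = -106.487 / 253.3524 ≈ -0.420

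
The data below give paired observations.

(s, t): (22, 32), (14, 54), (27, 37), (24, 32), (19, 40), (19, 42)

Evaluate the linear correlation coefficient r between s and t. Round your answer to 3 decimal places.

-0.821

n = 6, Σs = 125, Σt = 237, Σs² = 2707, Σt² = 9697, Σst = 4785
nΣst − ΣsΣt = 28710 − 29625 = -915
nΣs² − (Σs)² = 16242 − 15625 = 617; nΣt² − (Σt)² = 58182 − 56169 = 2013
r = -915 / √(617 × 2013) = -915 / 1114.4600 ≈ -0.821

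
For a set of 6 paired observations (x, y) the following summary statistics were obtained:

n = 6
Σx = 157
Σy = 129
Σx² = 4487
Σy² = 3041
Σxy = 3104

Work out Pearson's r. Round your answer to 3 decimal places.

-0.853

r = (nΣxy − ΣxΣy) / √[(nΣx² − (Σx)²)(nΣy² − (Σy)²)]
Numerator: 6×3104 − 157×129 = -1629
Denominator: √[(26922 − 24649)(18246 − 16641)] = √[2273 × 1605] = 1910.0170
r = -1629 / 1910.0170 ≈ -0.853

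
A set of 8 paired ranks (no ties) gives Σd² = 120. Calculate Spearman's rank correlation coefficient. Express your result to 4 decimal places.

-0.4286

ρ = 1 − 6Σd² / [n(n²−1)] = 1 − 6×120 / (8×63)
  = 1 − 720/504 = 1 − 1.42857 ≈ -0.4286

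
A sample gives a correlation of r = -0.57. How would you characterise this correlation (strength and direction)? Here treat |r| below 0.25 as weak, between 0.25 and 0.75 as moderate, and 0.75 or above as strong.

moderate negative

r = -0.57 < 0 so the relationship is negative.
|r| = 0.57, which falls in the moderate range.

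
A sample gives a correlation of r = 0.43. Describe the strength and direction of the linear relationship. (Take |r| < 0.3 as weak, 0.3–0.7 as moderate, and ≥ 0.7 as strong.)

r = 0.43 > 0 so the relationship is positive.
|r| = 0.43, which falls in the moderate range.

moderate positive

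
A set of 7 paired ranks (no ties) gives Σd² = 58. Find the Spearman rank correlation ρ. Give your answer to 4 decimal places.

-0.0357

ρ = 1 − 6Σd² / [n(n²−1)] = 1 − 6×58 / (7×48)
  = 1 − 348/336 = 1 − 1.03571 ≈ -0.0357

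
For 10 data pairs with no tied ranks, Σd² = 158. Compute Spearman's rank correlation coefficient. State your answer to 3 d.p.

ρ = 1 − 6Σd² / [n(n²−1)] = 1 − 6×158 / (10×99)
  = 1 − 948/990 = 1 − 0.9576 ≈ 0.042

0.042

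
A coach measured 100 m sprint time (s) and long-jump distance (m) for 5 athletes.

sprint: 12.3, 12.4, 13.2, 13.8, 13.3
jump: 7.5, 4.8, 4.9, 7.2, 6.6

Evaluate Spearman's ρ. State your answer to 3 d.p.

0.000

Rank sprint: 1, 2, 3, 5, 4
Rank jump: 5, 1, 2, 4, 3
d = rank(sprint) − rank(jump): -4, 1, 1, 1, 1; Σd² = 20
ρ = 1 − 6Σd² / [n(n²−1)] = 1 − 6×20 / (5×24) = 1 − 120/120 ≈ 0.000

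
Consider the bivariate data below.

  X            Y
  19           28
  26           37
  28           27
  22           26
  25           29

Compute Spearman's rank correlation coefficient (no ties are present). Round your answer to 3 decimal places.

Rank X: 1, 4, 5, 2, 3
Rank Y: 3, 5, 2, 1, 4
d = rank(X) − rank(Y): -2, -1, 3, 1, -1; Σd² = 16
ρ = 1 − 6Σd² / [n(n²−1)] = 1 − 6×16 / (5×24) = 1 − 96/120 ≈ 0.200

0.200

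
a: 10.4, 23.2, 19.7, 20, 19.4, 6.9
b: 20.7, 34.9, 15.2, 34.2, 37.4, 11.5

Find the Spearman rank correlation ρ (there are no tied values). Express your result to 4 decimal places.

Rank a: 2, 6, 4, 5, 3, 1
Rank b: 3, 5, 2, 4, 6, 1
d = rank(a) − rank(b): -1, 1, 2, 1, -3, 0; Σd² = 16
ρ = 1 − 6Σd² / [n(n²−1)] = 1 − 6×16 / (6×35) = 1 − 96/210 ≈ 0.5429

0.5429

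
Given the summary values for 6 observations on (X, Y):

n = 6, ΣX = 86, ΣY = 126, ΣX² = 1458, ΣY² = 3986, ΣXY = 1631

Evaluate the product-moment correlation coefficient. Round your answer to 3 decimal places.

r = (nΣXY − ΣXΣY) / √[(nΣX² − (ΣX)²)(nΣY² − (ΣY)²)]
Numerator: 6×1631 − 86×126 = -1050
Denominator: √[(8748 − 7396)(23916 − 15876)] = √[1352 × 8040] = 3296.9804
r = -1050 / 3296.9804 ≈ -0.318

-0.318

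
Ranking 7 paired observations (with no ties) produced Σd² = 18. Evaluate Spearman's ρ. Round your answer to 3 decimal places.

ρ = 1 − 6Σd² / [n(n²−1)] = 1 − 6×18 / (7×48)
  = 1 − 108/336 = 1 − 0.3214 ≈ 0.679

0.679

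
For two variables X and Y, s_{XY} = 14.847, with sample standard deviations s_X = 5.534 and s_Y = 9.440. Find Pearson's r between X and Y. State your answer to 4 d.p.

0.2842

r = Cov(X,Y) / (s_X · s_Y) = 14.847 / (5.534 × 9.440)
  = 14.847 / 52.2410 ≈ 0.2842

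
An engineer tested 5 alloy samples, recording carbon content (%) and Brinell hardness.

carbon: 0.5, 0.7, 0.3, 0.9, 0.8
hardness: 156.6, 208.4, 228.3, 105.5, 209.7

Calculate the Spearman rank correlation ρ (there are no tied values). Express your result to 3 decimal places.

Rank carbon: 2, 3, 1, 5, 4
Rank hardness: 2, 3, 5, 1, 4
d = rank(carbon) − rank(hardness): 0, 0, -4, 4, 0; Σd² = 32
ρ = 1 − 6Σd² / [n(n²−1)] = 1 − 6×32 / (5×24) = 1 − 192/120 ≈ -0.600

-0.600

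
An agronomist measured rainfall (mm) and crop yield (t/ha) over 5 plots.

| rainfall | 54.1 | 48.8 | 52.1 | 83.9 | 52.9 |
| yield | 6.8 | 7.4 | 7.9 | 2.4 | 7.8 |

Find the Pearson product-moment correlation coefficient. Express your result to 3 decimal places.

n = 5, Σx = 291.8, Σy = 32.3, Σx² = 17860.28, Σy² = 230.01, Σxy = 1754.57
nΣxy − ΣxΣy = 8772.85 − 9425.14 = -652.29
nΣx² − (Σx)² = 89301.4 − 85147.24 = 4154.16; nΣy² − (Σy)² = 1150.05 − 1043.29 = 106.76
r = -652.29 / √(4154.16 × 106.76) = -652.29 / 665.9565 ≈ -0.979

-0.979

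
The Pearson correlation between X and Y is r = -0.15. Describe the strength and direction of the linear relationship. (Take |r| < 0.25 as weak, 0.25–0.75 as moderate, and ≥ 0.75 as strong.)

weak negative

r = -0.15 < 0 so the relationship is negative.
|r| = 0.15, which falls in the weak range.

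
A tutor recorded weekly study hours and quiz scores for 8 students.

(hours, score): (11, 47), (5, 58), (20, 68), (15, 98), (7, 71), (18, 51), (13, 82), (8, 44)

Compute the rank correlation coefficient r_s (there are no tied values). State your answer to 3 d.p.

0.214

Rank hours: 4, 1, 8, 6, 2, 7, 5, 3
Rank score: 2, 4, 5, 8, 6, 3, 7, 1
d = rank(hours) − rank(score): 2, -3, 3, -2, -4, 4, -2, 2; Σd² = 66
ρ = 1 − 6Σd² / [n(n²−1)] = 1 − 6×66 / (8×63) = 1 − 396/504 ≈ 0.214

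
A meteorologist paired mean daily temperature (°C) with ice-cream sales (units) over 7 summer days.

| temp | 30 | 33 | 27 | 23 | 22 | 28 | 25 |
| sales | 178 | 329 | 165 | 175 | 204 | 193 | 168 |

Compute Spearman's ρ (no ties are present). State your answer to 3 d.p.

0.286

Rank temp: 6, 7, 4, 2, 1, 5, 3
Rank sales: 4, 7, 1, 3, 6, 5, 2
d = rank(temp) − rank(sales): 2, 0, 3, -1, -5, 0, 1; Σd² = 40
ρ = 1 − 6Σd² / [n(n²−1)] = 1 − 6×40 / (7×48) = 1 − 240/336 ≈ 0.286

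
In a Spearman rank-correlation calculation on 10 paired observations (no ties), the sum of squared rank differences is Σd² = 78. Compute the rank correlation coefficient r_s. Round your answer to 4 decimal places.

0.5273

ρ = 1 − 6Σd² / [n(n²−1)] = 1 − 6×78 / (10×99)
  = 1 − 468/990 = 1 − 0.47273 ≈ 0.5273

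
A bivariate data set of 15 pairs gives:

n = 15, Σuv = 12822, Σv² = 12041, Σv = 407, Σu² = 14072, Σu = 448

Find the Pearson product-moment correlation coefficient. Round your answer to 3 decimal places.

r = (nΣuv − ΣuΣv) / √[(nΣu² − (Σu)²)(nΣv² − (Σv)²)]
Numerator: 15×12822 − 448×407 = 9994
Denominator: √[(211080 − 200704)(180615 − 165649)] = √[10376 × 14966] = 12461.4291
r = 9994 / 12461.4291 ≈ 0.802

0.802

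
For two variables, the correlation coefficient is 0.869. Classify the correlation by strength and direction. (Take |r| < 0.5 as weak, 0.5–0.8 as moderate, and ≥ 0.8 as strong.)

r = 0.869 > 0 so the relationship is positive.
|r| = 0.869, which falls in the strong range.

strong positive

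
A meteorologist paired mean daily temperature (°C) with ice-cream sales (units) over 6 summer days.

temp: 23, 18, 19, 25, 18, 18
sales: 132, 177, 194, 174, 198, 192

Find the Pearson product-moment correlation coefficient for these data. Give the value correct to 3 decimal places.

-0.641

n = 6, Σx = 121, Σy = 1067, Σx² = 2487, Σy² = 192733, Σxy = 21278
nΣxy − ΣxΣy = 127668 − 129107 = -1439
nΣx² − (Σx)² = 14922 − 14641 = 281; nΣy² − (Σy)² = 1156398 − 1138489 = 17909
r = -1439 / √(281 × 17909) = -1439 / 2243.3076 ≈ -0.641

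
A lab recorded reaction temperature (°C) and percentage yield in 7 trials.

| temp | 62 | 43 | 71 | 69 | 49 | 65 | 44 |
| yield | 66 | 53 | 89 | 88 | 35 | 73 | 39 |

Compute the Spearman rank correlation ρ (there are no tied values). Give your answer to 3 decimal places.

0.857

Rank temp: 4, 1, 7, 6, 3, 5, 2
Rank yield: 4, 3, 7, 6, 1, 5, 2
d = rank(temp) − rank(yield): 0, -2, 0, 0, 2, 0, 0; Σd² = 8
ρ = 1 − 6Σd² / [n(n²−1)] = 1 − 6×8 / (7×48) = 1 − 48/336 ≈ 0.857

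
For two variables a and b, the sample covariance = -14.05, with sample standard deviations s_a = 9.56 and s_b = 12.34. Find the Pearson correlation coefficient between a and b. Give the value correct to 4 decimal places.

r = Cov(a,b) / (s_a · s_b) = -14.05 / (9.56 × 12.34)
  = -14.05 / 117.9704 ≈ -0.1191

-0.1191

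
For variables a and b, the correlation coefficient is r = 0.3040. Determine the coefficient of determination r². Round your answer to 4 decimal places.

0.0924

r² = (0.3040)² = 0.0924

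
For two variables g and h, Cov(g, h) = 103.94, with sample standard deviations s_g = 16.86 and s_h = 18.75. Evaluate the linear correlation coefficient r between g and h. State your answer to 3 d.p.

0.329

r = Cov(g,h) / (s_g · s_h) = 103.94 / (16.86 × 18.75)
  = 103.94 / 316.1250 ≈ 0.329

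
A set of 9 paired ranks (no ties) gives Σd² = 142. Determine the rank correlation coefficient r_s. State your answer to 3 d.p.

ρ = 1 − 6Σd² / [n(n²−1)] = 1 − 6×142 / (9×80)
  = 1 − 852/720 = 1 − 1.1833 ≈ -0.183

-0.183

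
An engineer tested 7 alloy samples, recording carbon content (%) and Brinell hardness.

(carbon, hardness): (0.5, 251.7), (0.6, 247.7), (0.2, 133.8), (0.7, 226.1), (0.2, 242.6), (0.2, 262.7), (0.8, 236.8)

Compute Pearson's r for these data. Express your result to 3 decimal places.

n = 7, Σx = 3.2, Σy = 1601.4, Σx² = 1.86, Σy² = 377672.12, Σxy = 750
nΣxy − ΣxΣy = 5250 − 5124.48 = 125.52
nΣx² − (Σx)² = 13.02 − 10.24 = 2.78; nΣy² − (Σy)² = 2643704.84 − 2564481.96 = 79222.88
r = 125.52 / √(2.78 × 79222.88) = 125.52 / 469.2969 ≈ 0.267

0.267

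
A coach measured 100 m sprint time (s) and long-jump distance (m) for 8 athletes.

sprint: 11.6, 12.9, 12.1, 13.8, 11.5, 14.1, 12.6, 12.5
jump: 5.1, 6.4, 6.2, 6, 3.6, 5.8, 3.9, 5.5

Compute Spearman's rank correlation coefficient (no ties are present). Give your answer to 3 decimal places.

Rank sprint: 2, 6, 3, 7, 1, 8, 5, 4
Rank jump: 3, 8, 7, 6, 1, 5, 2, 4
d = rank(sprint) − rank(jump): -1, -2, -4, 1, 0, 3, 3, 0; Σd² = 40
ρ = 1 − 6Σd² / [n(n²−1)] = 1 − 6×40 / (8×63) = 1 − 240/504 ≈ 0.524

0.524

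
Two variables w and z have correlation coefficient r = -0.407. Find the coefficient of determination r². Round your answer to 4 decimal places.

0.1656

r² = (-0.407)² = 0.1656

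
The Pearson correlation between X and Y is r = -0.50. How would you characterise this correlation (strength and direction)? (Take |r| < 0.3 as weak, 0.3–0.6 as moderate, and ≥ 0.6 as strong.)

moderate negative

r = -0.50 < 0 so the relationship is negative.
|r| = 0.50, which falls in the moderate range.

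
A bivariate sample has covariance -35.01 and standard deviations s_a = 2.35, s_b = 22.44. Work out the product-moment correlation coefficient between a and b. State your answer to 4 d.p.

r = Cov(a,b) / (s_a · s_b) = -35.01 / (2.35 × 22.44)
  = -35.01 / 52.7340 ≈ -0.6639

-0.6639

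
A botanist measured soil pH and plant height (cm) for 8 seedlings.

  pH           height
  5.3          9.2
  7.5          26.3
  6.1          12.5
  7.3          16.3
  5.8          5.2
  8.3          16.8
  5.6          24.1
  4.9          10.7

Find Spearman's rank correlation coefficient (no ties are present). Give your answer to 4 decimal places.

0.5714

Rank pH: 2, 7, 5, 6, 4, 8, 3, 1
Rank height: 2, 8, 4, 5, 1, 6, 7, 3
d = rank(pH) − rank(height): 0, -1, 1, 1, 3, 2, -4, -2; Σd² = 36
ρ = 1 − 6Σd² / [n(n²−1)] = 1 − 6×36 / (8×63) = 1 − 216/504 ≈ 0.5714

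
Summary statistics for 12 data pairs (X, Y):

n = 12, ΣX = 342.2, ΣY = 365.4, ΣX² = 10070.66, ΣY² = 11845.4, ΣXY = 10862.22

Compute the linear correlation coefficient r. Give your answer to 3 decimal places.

0.933

r = (nΣXY − ΣXΣY) / √[(nΣX² − (ΣX)²)(nΣY² − (ΣY)²)]
Numerator: 12×10862.22 − 342.2×365.4 = 5306.76
Denominator: √[(120847.92 − 117100.84)(142144.8 − 133517.16)] = √[3747.08 × 8627.64] = 5685.8119
r = 5306.76 / 5685.8119 ≈ 0.933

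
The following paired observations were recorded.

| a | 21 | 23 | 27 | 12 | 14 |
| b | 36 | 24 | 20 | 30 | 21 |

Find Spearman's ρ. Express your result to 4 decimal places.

Rank a: 3, 4, 5, 1, 2
Rank b: 5, 3, 1, 4, 2
d = rank(a) − rank(b): -2, 1, 4, -3, 0; Σd² = 30
ρ = 1 − 6Σd² / [n(n²−1)] = 1 − 6×30 / (5×24) = 1 − 180/120 ≈ -0.5000

-0.5000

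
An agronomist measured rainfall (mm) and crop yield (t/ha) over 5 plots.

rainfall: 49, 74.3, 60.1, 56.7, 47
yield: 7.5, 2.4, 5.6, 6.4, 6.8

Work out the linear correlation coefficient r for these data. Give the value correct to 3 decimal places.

n = 5, Σx = 287.1, Σy = 28.7, Σx² = 16957.39, Σy² = 180.57, Σxy = 1564.86
nΣxy − ΣxΣy = 7824.3 − 8239.77 = -415.47
nΣx² − (Σx)² = 84786.95 − 82426.41 = 2360.54; nΣy² − (Σy)² = 902.85 − 823.69 = 79.16
r = -415.47 / √(2360.54 × 79.16) = -415.47 / 432.2735 ≈ -0.961

-0.961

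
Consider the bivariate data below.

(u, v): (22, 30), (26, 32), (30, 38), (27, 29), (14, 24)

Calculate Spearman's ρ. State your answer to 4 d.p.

Rank u: 2, 3, 5, 4, 1
Rank v: 3, 4, 5, 2, 1
d = rank(u) − rank(v): -1, -1, 0, 2, 0; Σd² = 6
ρ = 1 − 6Σd² / [n(n²−1)] = 1 − 6×6 / (5×24) = 1 − 36/120 ≈ 0.7000

0.7000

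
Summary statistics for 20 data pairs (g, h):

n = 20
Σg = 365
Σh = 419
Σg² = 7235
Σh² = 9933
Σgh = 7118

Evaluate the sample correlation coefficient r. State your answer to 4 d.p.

r = (nΣgh − ΣgΣh) / √[(nΣg² − (Σg)²)(nΣh² − (Σh)²)]
Numerator: 20×7118 − 365×419 = -10575
Denominator: √[(144700 − 133225)(198660 − 175561)] = √[11475 × 23099] = 16280.6949
r = -10575 / 16280.6949 ≈ -0.6495

-0.6495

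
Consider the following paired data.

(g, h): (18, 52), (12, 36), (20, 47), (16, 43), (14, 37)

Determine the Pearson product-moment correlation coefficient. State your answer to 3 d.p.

n = 5, Σg = 80, Σh = 215, Σg² = 1320, Σh² = 9427, Σgh = 3514
nΣgh − ΣgΣh = 17570 − 17200 = 370
nΣg² − (Σg)² = 6600 − 6400 = 200; nΣh² − (Σh)² = 47135 − 46225 = 910
r = 370 / √(200 × 910) = 370 / 426.6146 ≈ 0.867

0.867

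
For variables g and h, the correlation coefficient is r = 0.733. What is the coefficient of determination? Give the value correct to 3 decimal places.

0.537

r² = (0.733)² = 0.537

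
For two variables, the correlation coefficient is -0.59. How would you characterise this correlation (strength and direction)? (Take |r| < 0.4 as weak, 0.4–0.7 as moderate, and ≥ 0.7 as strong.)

moderate negative

r = -0.59 < 0 so the relationship is negative.
|r| = 0.59, which falls in the moderate range.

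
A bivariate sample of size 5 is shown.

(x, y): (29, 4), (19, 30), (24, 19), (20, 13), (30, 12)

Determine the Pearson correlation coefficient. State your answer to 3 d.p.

n = 5, Σx = 122, Σy = 78, Σx² = 3078, Σy² = 1590, Σxy = 1762
nΣxy − ΣxΣy = 8810 − 9516 = -706
nΣx² − (Σx)² = 15390 − 14884 = 506; nΣy² − (Σy)² = 7950 − 6084 = 1866
r = -706 / √(506 × 1866) = -706 / 971.6975 ≈ -0.727

-0.727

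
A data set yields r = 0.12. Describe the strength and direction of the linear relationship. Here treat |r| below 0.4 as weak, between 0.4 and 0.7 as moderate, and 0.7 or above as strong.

weak positive

r = 0.12 > 0 so the relationship is positive.
|r| = 0.12, which falls in the weak range.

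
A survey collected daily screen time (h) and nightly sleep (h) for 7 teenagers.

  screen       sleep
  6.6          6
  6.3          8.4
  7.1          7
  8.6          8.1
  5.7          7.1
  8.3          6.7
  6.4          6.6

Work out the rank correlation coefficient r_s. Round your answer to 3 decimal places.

-0.107

Rank screen: 4, 2, 5, 7, 1, 6, 3
Rank sleep: 1, 7, 4, 6, 5, 3, 2
d = rank(screen) − rank(sleep): 3, -5, 1, 1, -4, 3, 1; Σd² = 62
ρ = 1 − 6Σd² / [n(n²−1)] = 1 − 6×62 / (7×48) = 1 − 372/336 ≈ -0.107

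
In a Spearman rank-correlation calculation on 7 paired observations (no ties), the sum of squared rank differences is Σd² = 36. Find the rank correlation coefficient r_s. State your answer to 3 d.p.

0.357

ρ = 1 − 6Σd² / [n(n²−1)] = 1 − 6×36 / (7×48)
  = 1 − 216/336 = 1 − 0.6429 ≈ 0.357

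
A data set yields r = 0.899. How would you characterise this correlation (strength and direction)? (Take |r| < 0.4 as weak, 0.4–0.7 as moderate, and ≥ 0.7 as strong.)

strong positive

r = 0.899 > 0 so the relationship is positive.
|r| = 0.899, which falls in the strong range.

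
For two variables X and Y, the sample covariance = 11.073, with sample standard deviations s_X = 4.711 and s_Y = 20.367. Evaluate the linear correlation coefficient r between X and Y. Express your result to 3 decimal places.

r = Cov(X,Y) / (s_X · s_Y) = 11.073 / (4.711 × 20.367)
  = 11.073 / 95.9489 ≈ 0.115

0.115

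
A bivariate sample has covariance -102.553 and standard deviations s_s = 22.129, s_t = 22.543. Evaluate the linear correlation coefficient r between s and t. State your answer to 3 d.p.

r = Cov(s,t) / (s_s · s_t) = -102.553 / (22.129 × 22.543)
  = -102.553 / 498.8540 ≈ -0.206

-0.206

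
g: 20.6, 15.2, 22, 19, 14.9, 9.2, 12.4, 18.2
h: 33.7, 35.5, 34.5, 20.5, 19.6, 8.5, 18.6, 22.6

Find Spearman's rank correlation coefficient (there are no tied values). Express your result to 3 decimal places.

0.738

Rank g: 7, 4, 8, 6, 3, 1, 2, 5
Rank h: 6, 8, 7, 4, 3, 1, 2, 5
d = rank(g) − rank(h): 1, -4, 1, 2, 0, 0, 0, 0; Σd² = 22
ρ = 1 − 6Σd² / [n(n²−1)] = 1 − 6×22 / (8×63) = 1 − 132/504 ≈ 0.738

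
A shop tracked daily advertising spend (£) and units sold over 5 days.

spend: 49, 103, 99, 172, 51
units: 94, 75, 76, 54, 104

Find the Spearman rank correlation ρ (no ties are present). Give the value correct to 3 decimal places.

-0.900

Rank spend: 1, 4, 3, 5, 2
Rank units: 4, 2, 3, 1, 5
d = rank(spend) − rank(units): -3, 2, 0, 4, -3; Σd² = 38
ρ = 1 − 6Σd² / [n(n²−1)] = 1 − 6×38 / (5×24) = 1 − 228/120 ≈ -0.900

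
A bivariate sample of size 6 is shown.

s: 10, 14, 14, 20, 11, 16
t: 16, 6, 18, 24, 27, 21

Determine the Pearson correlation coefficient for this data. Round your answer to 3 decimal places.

n = 6, Σs = 85, Σt = 112, Σs² = 1269, Σt² = 2362, Σst = 1609
nΣst − ΣsΣt = 9654 − 9520 = 134
nΣs² − (Σs)² = 7614 − 7225 = 389; nΣt² − (Σt)² = 14172 − 12544 = 1628
r = 134 / √(389 × 1628) = 134 / 795.7965 ≈ 0.168

0.168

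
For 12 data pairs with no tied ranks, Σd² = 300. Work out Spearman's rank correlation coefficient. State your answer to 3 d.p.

ρ = 1 − 6Σd² / [n(n²−1)] = 1 − 6×300 / (12×143)
  = 1 − 1800/1716 = 1 − 1.0490 ≈ -0.049

-0.049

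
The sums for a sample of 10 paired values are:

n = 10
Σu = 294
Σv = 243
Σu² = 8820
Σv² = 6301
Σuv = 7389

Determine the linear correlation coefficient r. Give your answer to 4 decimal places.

r = (nΣuv − ΣuΣv) / √[(nΣu² − (Σu)²)(nΣv² − (Σv)²)]
Numerator: 10×7389 − 294×243 = 2448
Denominator: √[(88200 − 86436)(63010 − 59049)] = √[1764 × 3961] = 2643.3320
r = 2448 / 2643.3320 ≈ 0.9261

0.9261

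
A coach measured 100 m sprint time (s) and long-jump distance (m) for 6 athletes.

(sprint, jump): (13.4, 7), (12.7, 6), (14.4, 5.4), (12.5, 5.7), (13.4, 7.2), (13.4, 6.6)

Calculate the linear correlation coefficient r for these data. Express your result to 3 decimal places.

-0.057

n = 6, Σx = 79.8, Σy = 37.9, Σx² = 1063.58, Σy² = 242.05, Σxy = 503.93
nΣxy − ΣxΣy = 3023.58 − 3024.42 = -0.84
nΣx² − (Σx)² = 6381.48 − 6368.04 = 13.44; nΣy² − (Σy)² = 1452.3 − 1436.41 = 15.89
r = -0.84 / √(13.44 × 15.89) = -0.84 / 14.6137 ≈ -0.057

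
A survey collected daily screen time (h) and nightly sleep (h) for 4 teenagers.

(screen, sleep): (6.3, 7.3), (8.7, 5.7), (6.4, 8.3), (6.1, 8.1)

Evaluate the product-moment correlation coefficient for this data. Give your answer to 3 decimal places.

-0.926

n = 4, Σx = 27.5, Σy = 29.4, Σx² = 193.55, Σy² = 220.28, Σxy = 198.11
nΣxy − ΣxΣy = 792.44 − 808.5 = -16.06
nΣx² − (Σx)² = 774.2 − 756.25 = 17.95; nΣy² − (Σy)² = 881.12 − 864.36 = 16.76
r = -16.06 / √(17.95 × 16.76) = -16.06 / 17.3448 ≈ -0.926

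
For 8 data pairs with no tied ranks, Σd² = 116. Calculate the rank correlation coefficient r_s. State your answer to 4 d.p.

-0.3810

ρ = 1 − 6Σd² / [n(n²−1)] = 1 − 6×116 / (8×63)
  = 1 − 696/504 = 1 − 1.38095 ≈ -0.3810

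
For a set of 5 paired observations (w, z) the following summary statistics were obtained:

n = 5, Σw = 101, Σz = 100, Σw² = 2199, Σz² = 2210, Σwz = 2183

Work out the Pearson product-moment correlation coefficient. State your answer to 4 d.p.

0.8926

r = (nΣwz − ΣwΣz) / √[(nΣw² − (Σw)²)(nΣz² − (Σz)²)]
Numerator: 5×2183 − 101×100 = 815
Denominator: √[(10995 − 10201)(11050 − 10000)] = √[794 × 1050] = 913.0717
r = 815 / 913.0717 ≈ 0.8926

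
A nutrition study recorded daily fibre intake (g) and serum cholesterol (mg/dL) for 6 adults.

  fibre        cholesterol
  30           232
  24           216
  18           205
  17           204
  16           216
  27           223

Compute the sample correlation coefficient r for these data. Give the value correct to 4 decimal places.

0.8577

n = 6, Σx = 132, Σy = 1296, Σx² = 3074, Σy² = 280506, Σxy = 28779
nΣxy − ΣxΣy = 172674 − 171072 = 1602
nΣx² − (Σx)² = 18444 − 17424 = 1020; nΣy² − (Σy)² = 1683036 − 1679616 = 3420
r = 1602 / √(1020 × 3420) = 1602 / 1867.7259 ≈ 0.8577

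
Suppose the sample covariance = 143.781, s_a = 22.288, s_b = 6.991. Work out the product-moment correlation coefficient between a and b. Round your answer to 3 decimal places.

r = Cov(a,b) / (s_a · s_b) = 143.781 / (22.288 × 6.991)
  = 143.781 / 155.8154 ≈ 0.923

0.923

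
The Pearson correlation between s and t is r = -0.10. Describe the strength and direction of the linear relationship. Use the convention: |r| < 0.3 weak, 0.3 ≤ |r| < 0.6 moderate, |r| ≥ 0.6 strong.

r = -0.10 < 0 so the relationship is negative.
|r| = 0.10, which falls in the weak range.

weak negative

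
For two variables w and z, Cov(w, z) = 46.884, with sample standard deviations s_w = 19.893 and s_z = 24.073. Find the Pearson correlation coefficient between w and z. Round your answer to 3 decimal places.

r = Cov(w,z) / (s_w · s_z) = 46.884 / (19.893 × 24.073)
  = 46.884 / 478.8842 ≈ 0.098

0.098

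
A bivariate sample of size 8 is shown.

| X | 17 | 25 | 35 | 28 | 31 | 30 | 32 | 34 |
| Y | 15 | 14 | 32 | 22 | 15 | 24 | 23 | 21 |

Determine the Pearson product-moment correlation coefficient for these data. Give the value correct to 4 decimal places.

0.6597

n = 8, ΣX = 232, ΣY = 166, ΣX² = 6964, ΣY² = 3700, ΣXY = 4976
nΣXY − ΣXΣY = 39808 − 38512 = 1296
nΣX² − (ΣX)² = 55712 − 53824 = 1888; nΣY² − (ΣY)² = 29600 − 27556 = 2044
r = 1296 / √(1888 × 2044) = 1296 / 1964.4521 ≈ 0.6597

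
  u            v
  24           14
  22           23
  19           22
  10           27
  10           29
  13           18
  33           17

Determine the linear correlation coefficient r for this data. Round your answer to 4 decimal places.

-0.6972

n = 7, Σu = 131, Σv = 150, Σu² = 2879, Σv² = 3392, Σuv = 2615
nΣuv − ΣuΣv = 18305 − 19650 = -1345
nΣu² − (Σu)² = 20153 − 17161 = 2992; nΣv² − (Σv)² = 23744 − 22500 = 1244
r = -1345 / √(2992 × 1244) = -1345 / 1929.2610 ≈ -0.6972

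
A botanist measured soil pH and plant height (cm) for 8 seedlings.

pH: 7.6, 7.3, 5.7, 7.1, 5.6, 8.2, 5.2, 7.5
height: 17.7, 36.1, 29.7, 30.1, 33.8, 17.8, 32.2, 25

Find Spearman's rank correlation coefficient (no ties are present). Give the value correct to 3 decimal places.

-0.690

Rank pH: 7, 5, 3, 4, 2, 8, 1, 6
Rank height: 1, 8, 4, 5, 7, 2, 6, 3
d = rank(pH) − rank(height): 6, -3, -1, -1, -5, 6, -5, 3; Σd² = 142
ρ = 1 − 6Σd² / [n(n²−1)] = 1 − 6×142 / (8×63) = 1 − 852/504 ≈ -0.690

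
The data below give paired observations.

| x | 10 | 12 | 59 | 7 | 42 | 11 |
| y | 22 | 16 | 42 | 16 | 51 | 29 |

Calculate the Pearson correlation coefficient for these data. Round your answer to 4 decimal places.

0.8499

n = 6, Σx = 141, Σy = 176, Σx² = 5659, Σy² = 6202, Σxy = 5463
nΣxy − ΣxΣy = 32778 − 24816 = 7962
nΣx² − (Σx)² = 33954 − 19881 = 14073; nΣy² − (Σy)² = 37212 − 30976 = 6236
r = 7962 / √(14073 × 6236) = 7962 / 9367.9895 ≈ 0.8499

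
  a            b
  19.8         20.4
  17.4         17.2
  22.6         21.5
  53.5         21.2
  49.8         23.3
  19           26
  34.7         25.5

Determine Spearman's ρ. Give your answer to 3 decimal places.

0.214

Rank a: 3, 1, 4, 7, 6, 2, 5
Rank b: 2, 1, 4, 3, 5, 7, 6
d = rank(a) − rank(b): 1, 0, 0, 4, 1, -5, -1; Σd² = 44
ρ = 1 − 6Σd² / [n(n²−1)] = 1 − 6×44 / (7×48) = 1 − 264/336 ≈ 0.214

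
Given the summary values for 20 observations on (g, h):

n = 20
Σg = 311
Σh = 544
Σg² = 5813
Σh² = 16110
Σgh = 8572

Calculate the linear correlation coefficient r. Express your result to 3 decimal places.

r = (nΣgh − ΣgΣh) / √[(nΣg² − (Σg)²)(nΣh² − (Σh)²)]
Numerator: 20×8572 − 311×544 = 2256
Denominator: √[(116260 − 96721)(322200 − 295936)] = √[19539 × 26264] = 22653.3065
r = 2256 / 22653.3065 ≈ 0.100

0.100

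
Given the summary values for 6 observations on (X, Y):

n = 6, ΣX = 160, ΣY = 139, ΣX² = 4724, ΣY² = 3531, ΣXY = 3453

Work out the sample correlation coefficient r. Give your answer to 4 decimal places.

-0.6728

r = (nΣXY − ΣXΣY) / √[(nΣX² − (ΣX)²)(nΣY² − (ΣY)²)]
Numerator: 6×3453 − 160×139 = -1522
Denominator: √[(28344 − 25600)(21186 − 19321)] = √[2744 × 1865] = 2262.2025
r = -1522 / 2262.2025 ≈ -0.6728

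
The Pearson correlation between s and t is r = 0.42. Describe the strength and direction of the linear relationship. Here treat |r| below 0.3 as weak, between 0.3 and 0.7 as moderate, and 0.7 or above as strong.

moderate positive

r = 0.42 > 0 so the relationship is positive.
|r| = 0.42, which falls in the moderate range.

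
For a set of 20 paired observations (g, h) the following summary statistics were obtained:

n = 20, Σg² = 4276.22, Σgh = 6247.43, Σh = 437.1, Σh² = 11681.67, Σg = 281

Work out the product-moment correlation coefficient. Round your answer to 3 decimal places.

r = (nΣgh − ΣgΣh) / √[(nΣg² − (Σg)²)(nΣh² − (Σh)²)]
Numerator: 20×6247.43 − 281×437.1 = 2123.5
Denominator: √[(85524.4 − 78961)(233633.4 − 191056.41)] = √[6563.4 × 42576.99] = 16716.7526
r = 2123.5 / 16716.7526 ≈ 0.127

0.127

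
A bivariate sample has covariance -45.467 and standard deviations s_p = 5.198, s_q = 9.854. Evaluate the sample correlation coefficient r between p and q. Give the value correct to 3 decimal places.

-0.888

r = Cov(p,q) / (s_p · s_q) = -45.467 / (5.198 × 9.854)
  = -45.467 / 51.2211 ≈ -0.888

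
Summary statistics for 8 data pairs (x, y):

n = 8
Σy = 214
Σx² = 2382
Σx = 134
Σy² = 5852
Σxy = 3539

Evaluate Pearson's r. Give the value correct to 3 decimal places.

r = (nΣxy − ΣxΣy) / √[(nΣx² − (Σx)²)(nΣy² − (Σy)²)]
Numerator: 8×3539 − 134×214 = -364
Denominator: √[(19056 − 17956)(46816 − 45796)] = √[1100 × 1020] = 1059.2450
r = -364 / 1059.2450 ≈ -0.344

-0.344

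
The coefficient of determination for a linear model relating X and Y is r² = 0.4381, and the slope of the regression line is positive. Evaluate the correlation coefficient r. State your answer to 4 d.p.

|r| = √0.4381 = 0.6619
The association is positive, so r = 0.6619.

0.6619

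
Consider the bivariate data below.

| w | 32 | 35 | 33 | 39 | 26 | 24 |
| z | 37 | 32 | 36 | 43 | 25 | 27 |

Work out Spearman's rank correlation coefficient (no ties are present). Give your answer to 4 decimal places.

0.7143

Rank w: 3, 5, 4, 6, 2, 1
Rank z: 5, 3, 4, 6, 1, 2
d = rank(w) − rank(z): -2, 2, 0, 0, 1, -1; Σd² = 10
ρ = 1 − 6Σd² / [n(n²−1)] = 1 − 6×10 / (6×35) = 1 − 60/210 ≈ 0.7143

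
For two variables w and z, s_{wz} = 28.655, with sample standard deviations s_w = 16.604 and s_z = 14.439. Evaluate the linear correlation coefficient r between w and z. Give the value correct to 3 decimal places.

r = Cov(w,z) / (s_w · s_z) = 28.655 / (16.604 × 14.439)
  = 28.655 / 239.7452 ≈ 0.120

0.120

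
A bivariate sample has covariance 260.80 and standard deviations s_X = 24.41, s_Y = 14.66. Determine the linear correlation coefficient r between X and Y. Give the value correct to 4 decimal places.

0.7288

r = Cov(X,Y) / (s_X · s_Y) = 260.80 / (24.41 × 14.66)
  = 260.80 / 357.8506 ≈ 0.7288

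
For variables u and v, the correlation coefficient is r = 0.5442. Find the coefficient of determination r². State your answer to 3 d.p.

r² = (0.5442)² = 0.296

0.296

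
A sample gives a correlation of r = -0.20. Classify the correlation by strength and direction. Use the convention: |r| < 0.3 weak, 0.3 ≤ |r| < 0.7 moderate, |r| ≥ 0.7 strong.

r = -0.20 < 0 so the relationship is negative.
|r| = 0.20, which falls in the weak range.

weak negative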